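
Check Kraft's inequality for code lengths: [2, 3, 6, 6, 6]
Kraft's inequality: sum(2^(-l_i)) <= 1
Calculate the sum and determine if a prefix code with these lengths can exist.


Sum = 2^(-2) + 2^(-3) + 2^(-6) + 2^(-6) + 2^(-6)
    = 0.25 + 0.125 + 0.015625 + 0.015625 + 0.015625
    = 27/64 = 0.421875
Since 0.421875 <= 1, Kraft's inequality IS satisfied.
A prefix code with these lengths CAN exist.

Kraft sum = 0.421875. Satisfied.


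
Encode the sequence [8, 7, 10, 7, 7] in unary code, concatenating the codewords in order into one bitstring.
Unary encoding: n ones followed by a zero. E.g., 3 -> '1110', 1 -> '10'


Encode each number as n ones followed by a terminating 0:
  8 -> 111111110 (9 bits)
  7 -> 11111110 (8 bits)
  10 -> 11111111110 (11 bits)
  7 -> 11111110 (8 bits)
  7 -> 11111110 (8 bits)
Total length = 9 + 8 + 11 + 8 + 8 = 44 bits.

Unary([8, 7, 10, 7, 7]) = 11111111011111110111111111101111111011111110 (44 bits)


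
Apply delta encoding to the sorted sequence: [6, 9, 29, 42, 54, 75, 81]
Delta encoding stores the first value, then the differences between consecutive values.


First value: 6
Deltas:
  9 - 6 = 3
  29 - 9 = 20
  42 - 29 = 13
  54 - 42 = 12
  75 - 54 = 21
  81 - 75 = 6


Delta encoded: [6, 3, 20, 13, 12, 21, 6]


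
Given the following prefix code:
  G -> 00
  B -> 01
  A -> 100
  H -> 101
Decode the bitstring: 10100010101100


Decoding step by step:
Bits 101 -> H
Bits 00 -> G
Bits 01 -> B
Bits 01 -> B
Bits 01 -> B
Bits 100 -> A


Decoded message: HGBBBA


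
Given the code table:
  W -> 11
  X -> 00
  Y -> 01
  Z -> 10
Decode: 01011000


Decoding:
01 -> Y
01 -> Y
10 -> Z
00 -> X


Result: YYZX


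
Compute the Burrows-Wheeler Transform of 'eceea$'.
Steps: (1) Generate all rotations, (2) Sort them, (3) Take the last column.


Rotations (sorted):
  0: $eceea -> last char: a
  1: a$ecee -> last char: e
  2: ceea$e -> last char: e
  3: ea$ece -> last char: e
  4: eceea$ -> last char: $
  5: eea$ec -> last char: c


BWT = aeee$c


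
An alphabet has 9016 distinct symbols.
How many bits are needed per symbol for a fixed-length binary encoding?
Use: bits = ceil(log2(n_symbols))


log2(9016) = 13.1383
Bracket: 2^13 = 8192 < 9016 <= 2^14 = 16384
So ceil(log2(9016)) = 14

bits = ceil(log2(9016)) = ceil(13.1383) = 14 bits


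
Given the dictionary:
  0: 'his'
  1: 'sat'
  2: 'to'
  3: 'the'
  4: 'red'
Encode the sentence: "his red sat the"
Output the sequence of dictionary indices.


Look up each word in the dictionary:
  'his' -> 0
  'red' -> 4
  'sat' -> 1
  'the' -> 3

Encoded: [0, 4, 1, 3]


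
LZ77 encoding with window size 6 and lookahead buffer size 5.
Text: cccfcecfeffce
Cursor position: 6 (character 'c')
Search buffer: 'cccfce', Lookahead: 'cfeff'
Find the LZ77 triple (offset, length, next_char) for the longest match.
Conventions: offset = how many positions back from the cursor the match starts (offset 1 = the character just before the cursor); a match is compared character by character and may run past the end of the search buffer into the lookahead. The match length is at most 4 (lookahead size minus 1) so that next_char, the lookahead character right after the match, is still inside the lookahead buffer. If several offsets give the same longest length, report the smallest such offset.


Try each offset into the search buffer:
  offset=1 (pos 5, char 'e'): match length 0
  offset=2 (pos 4, char 'c'): match length 1
  offset=3 (pos 3, char 'f'): match length 0
  offset=4 (pos 2, char 'c'): match length 2
  offset=5 (pos 1, char 'c'): match length 1
  offset=6 (pos 0, char 'c'): match length 1
Longest match has length 2 at offset 4.
next_char = character at position 6 + 2 = 8 -> 'e'

Best match: offset=4, length=2 (matching 'cf' starting at position 2)
LZ77 triple: (4, 2, 'e')


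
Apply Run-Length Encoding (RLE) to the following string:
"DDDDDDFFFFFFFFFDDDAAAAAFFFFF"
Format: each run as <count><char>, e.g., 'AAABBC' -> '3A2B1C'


Scanning runs left to right:
  i=0: run of 'D' x 6 -> '6D'
  i=6: run of 'F' x 9 -> '9F'
  i=15: run of 'D' x 3 -> '3D'
  i=18: run of 'A' x 5 -> '5A'
  i=23: run of 'F' x 5 -> '5F'

RLE = 6D9F3D5A5F


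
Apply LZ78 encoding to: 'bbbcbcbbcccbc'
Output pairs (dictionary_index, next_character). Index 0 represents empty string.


LZ78 encoding steps:
Dictionary: {0: ''}
Step 1: w='' (idx 0), next='b' -> output (0, 'b'), add 'b' as idx 1
Step 2: w='b' (idx 1), next='b' -> output (1, 'b'), add 'bb' as idx 2
Step 3: w='' (idx 0), next='c' -> output (0, 'c'), add 'c' as idx 3
Step 4: w='b' (idx 1), next='c' -> output (1, 'c'), add 'bc' as idx 4
Step 5: w='bb' (idx 2), next='c' -> output (2, 'c'), add 'bbc' as idx 5
Step 6: w='c' (idx 3), next='c' -> output (3, 'c'), add 'cc' as idx 6
Step 7: w='bc' (idx 4), end of input -> output (4, '')


Encoded: [(0, 'b'), (1, 'b'), (0, 'c'), (1, 'c'), (2, 'c'), (3, 'c'), (4, '')]


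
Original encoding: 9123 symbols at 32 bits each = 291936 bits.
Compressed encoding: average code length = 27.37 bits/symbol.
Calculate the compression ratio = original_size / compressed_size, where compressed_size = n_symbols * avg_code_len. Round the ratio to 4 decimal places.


original_size = n_symbols * orig_bits = 9123 * 32 = 291936 bits
compressed_size = n_symbols * avg_code_len = 9123 * 27.37 = 249696.51 bits
ratio = original_size / compressed_size = 291936 / 249696.51 = 1.1692

Compression ratio = 1.1692


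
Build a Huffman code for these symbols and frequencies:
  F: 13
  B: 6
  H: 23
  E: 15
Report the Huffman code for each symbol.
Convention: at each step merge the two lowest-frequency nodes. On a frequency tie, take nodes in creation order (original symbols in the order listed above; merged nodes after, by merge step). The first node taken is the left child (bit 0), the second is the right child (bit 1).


Huffman tree construction:
Step 1: Merge B(6) + F(13) = 19
Step 2: Merge E(15) + (B+F)(19) = 34
Step 3: Merge H(23) + (E+(B+F))(34) = 57
Read each symbol's code off the tree from the root (left child = 0, right child = 1).

Codes:
  F: 111 (length 3)
  B: 110 (length 3)
  H: 0 (length 1)
  E: 10 (length 2)
Average code length: 110/57 = 1.9298 bits/symbol


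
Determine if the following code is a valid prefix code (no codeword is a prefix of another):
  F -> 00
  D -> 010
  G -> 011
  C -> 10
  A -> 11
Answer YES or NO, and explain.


Checking each pair (does one codeword prefix another?):
  F='00' vs D='010': no prefix
  F='00' vs G='011': no prefix
  F='00' vs C='10': no prefix
  F='00' vs A='11': no prefix
  D='010' vs F='00': no prefix
  D='010' vs G='011': no prefix
  D='010' vs C='10': no prefix
  D='010' vs A='11': no prefix
  G='011' vs F='00': no prefix
  G='011' vs D='010': no prefix
  G='011' vs C='10': no prefix
  G='011' vs A='11': no prefix
  C='10' vs F='00': no prefix
  C='10' vs D='010': no prefix
  C='10' vs G='011': no prefix
  C='10' vs A='11': no prefix
  A='11' vs F='00': no prefix
  A='11' vs D='010': no prefix
  A='11' vs G='011': no prefix
  A='11' vs C='10': no prefix
No violation found over all pairs.

YES -- this is a valid prefix code. No codeword is a prefix of any other codeword.


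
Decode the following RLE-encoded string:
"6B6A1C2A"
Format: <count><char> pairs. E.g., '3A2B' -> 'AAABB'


Expanding each <count><char> pair:
  6B -> 'BBBBBB'
  6A -> 'AAAAAA'
  1C -> 'C'
  2A -> 'AA'

Decoded = BBBBBBAAAAAACAA


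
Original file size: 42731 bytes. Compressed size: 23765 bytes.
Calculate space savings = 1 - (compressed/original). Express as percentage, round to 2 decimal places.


ratio = compressed/original = 23765/42731 = 0.556154
savings = 1 - ratio = 1 - 0.556154 = 0.443846
as a percentage: 0.443846 * 100 = 44.38%

Space savings = 1 - 23765/42731 = 44.38%


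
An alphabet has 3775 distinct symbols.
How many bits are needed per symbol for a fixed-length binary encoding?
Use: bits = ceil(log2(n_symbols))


log2(3775) = 11.8823
Bracket: 2^11 = 2048 < 3775 <= 2^12 = 4096
So ceil(log2(3775)) = 12

bits = ceil(log2(3775)) = ceil(11.8823) = 12 bits


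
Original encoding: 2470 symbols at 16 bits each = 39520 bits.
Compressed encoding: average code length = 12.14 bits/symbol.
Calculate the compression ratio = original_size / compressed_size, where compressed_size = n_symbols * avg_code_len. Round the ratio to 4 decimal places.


original_size = n_symbols * orig_bits = 2470 * 16 = 39520 bits
compressed_size = n_symbols * avg_code_len = 2470 * 12.14 = 29985.8 bits
ratio = original_size / compressed_size = 39520 / 29985.8 = 1.318

Compression ratio = 1.318


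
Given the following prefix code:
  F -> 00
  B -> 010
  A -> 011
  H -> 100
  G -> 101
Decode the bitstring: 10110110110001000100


Decoding step by step:
Bits 101 -> G
Bits 101 -> G
Bits 101 -> G
Bits 100 -> H
Bits 010 -> B
Bits 00 -> F
Bits 100 -> H


Decoded message: GGGHBFH


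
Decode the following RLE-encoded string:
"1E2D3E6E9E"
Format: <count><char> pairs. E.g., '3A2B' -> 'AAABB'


Expanding each <count><char> pair:
  1E -> 'E'
  2D -> 'DD'
  3E -> 'EEE'
  6E -> 'EEEEEE'
  9E -> 'EEEEEEEEE'

Decoded = EDDEEEEEEEEEEEEEEEEEE


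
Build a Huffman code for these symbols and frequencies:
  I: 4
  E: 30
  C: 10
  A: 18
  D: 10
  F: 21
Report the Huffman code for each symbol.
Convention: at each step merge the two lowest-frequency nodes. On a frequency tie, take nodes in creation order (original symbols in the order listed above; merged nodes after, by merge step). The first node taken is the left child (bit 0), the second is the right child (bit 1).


Huffman tree construction:
Step 1: Merge I(4) + C(10) = 14
Step 2: Merge D(10) + (I+C)(14) = 24
Step 3: Merge A(18) + F(21) = 39
Step 4: Merge (D+(I+C))(24) + E(30) = 54
Step 5: Merge (A+F)(39) + ((D+(I+C))+E)(54) = 93
Read each symbol's code off the tree from the root (left child = 0, right child = 1).

Codes:
  I: 1010 (length 4)
  E: 11 (length 2)
  C: 1011 (length 4)
  A: 00 (length 2)
  D: 100 (length 3)
  F: 01 (length 2)
Average code length: 224/93 = 2.4086 bits/symbol


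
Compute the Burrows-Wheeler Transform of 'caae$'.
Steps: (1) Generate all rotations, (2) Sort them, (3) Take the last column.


Rotations (sorted):
  0: $caae -> last char: e
  1: aae$c -> last char: c
  2: ae$ca -> last char: a
  3: caae$ -> last char: $
  4: e$caa -> last char: a


BWT = eca$a


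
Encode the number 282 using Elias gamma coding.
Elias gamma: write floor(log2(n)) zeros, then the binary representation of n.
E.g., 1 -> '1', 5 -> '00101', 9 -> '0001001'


num_bits = floor(log2(282)) + 1 = 9
leading_zeros = num_bits - 1 = 8
binary(282) = 100011010

Elias gamma(282) = '00000000' + '100011010' = 00000000100011010 (17 bits)


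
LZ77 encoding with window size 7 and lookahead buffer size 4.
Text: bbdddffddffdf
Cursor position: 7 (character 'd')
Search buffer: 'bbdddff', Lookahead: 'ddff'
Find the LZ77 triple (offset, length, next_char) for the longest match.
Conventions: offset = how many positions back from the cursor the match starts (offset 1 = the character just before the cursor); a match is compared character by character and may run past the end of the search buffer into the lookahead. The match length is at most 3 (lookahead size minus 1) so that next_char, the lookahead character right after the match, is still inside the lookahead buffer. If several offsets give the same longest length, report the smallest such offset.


Try each offset into the search buffer:
  offset=1 (pos 6, char 'f'): match length 0
  offset=2 (pos 5, char 'f'): match length 0
  offset=3 (pos 4, char 'd'): match length 1
  offset=4 (pos 3, char 'd'): match length 3
  offset=5 (pos 2, char 'd'): match length 2
  offset=6 (pos 1, char 'b'): match length 0
  offset=7 (pos 0, char 'b'): match length 0
Longest match has length 3 at offset 4.
next_char = character at position 7 + 3 = 10 -> 'f'

Best match: offset=4, length=3 (matching 'ddf' starting at position 3)
LZ77 triple: (4, 3, 'f')


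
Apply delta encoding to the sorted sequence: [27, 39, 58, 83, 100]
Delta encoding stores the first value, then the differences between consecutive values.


First value: 27
Deltas:
  39 - 27 = 12
  58 - 39 = 19
  83 - 58 = 25
  100 - 83 = 17


Delta encoded: [27, 12, 19, 25, 17]


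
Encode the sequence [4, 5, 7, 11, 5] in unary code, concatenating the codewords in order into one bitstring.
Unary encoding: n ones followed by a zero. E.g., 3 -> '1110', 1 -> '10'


Encode each number as n ones followed by a terminating 0:
  4 -> 11110 (5 bits)
  5 -> 111110 (6 bits)
  7 -> 11111110 (8 bits)
  11 -> 111111111110 (12 bits)
  5 -> 111110 (6 bits)
Total length = 5 + 6 + 8 + 12 + 6 = 37 bits.

Unary([4, 5, 7, 11, 5]) = 1111011111011111110111111111110111110 (37 bits)


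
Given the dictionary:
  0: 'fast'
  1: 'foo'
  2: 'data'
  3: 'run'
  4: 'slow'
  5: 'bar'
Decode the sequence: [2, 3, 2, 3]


Look up each index in the dictionary:
  2 -> 'data'
  3 -> 'run'
  2 -> 'data'
  3 -> 'run'

Decoded: "data run data run"


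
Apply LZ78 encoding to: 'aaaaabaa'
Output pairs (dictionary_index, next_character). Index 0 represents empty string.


LZ78 encoding steps:
Dictionary: {0: ''}
Step 1: w='' (idx 0), next='a' -> output (0, 'a'), add 'a' as idx 1
Step 2: w='a' (idx 1), next='a' -> output (1, 'a'), add 'aa' as idx 2
Step 3: w='aa' (idx 2), next='b' -> output (2, 'b'), add 'aab' as idx 3
Step 4: w='aa' (idx 2), end of input -> output (2, '')


Encoded: [(0, 'a'), (1, 'a'), (2, 'b'), (2, '')]


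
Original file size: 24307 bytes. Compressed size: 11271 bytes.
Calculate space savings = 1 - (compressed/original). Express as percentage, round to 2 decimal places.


ratio = compressed/original = 11271/24307 = 0.463694
savings = 1 - ratio = 1 - 0.463694 = 0.536306
as a percentage: 0.536306 * 100 = 53.63%

Space savings = 1 - 11271/24307 = 53.63%


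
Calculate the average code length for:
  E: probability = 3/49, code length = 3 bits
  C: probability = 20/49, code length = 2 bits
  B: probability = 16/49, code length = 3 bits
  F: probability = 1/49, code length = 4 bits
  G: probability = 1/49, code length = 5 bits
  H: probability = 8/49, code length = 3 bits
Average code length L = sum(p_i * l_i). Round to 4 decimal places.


Weighted contributions p_i * l_i:
  E: (3/49) * 3 = 9/49
  C: (20/49) * 2 = 40/49
  B: (16/49) * 3 = 48/49
  F: (1/49) * 4 = 4/49
  G: (1/49) * 5 = 5/49
  H: (8/49) * 3 = 24/49
Sum = (9 + 40 + 48 + 4 + 5 + 24)/49 = 130/49

L = 130/49 = 2.6531 bits/symbol


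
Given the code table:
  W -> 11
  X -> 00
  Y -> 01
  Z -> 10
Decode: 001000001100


Decoding:
00 -> X
10 -> Z
00 -> X
00 -> X
11 -> W
00 -> X


Result: XZXXWX


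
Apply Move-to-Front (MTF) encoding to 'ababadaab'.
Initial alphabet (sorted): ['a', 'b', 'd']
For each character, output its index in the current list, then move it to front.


MTF encoding:
'a': index 0 in ['a', 'b', 'd'] -> ['a', 'b', 'd']
'b': index 1 in ['a', 'b', 'd'] -> ['b', 'a', 'd']
'a': index 1 in ['b', 'a', 'd'] -> ['a', 'b', 'd']
'b': index 1 in ['a', 'b', 'd'] -> ['b', 'a', 'd']
'a': index 1 in ['b', 'a', 'd'] -> ['a', 'b', 'd']
'd': index 2 in ['a', 'b', 'd'] -> ['d', 'a', 'b']
'a': index 1 in ['d', 'a', 'b'] -> ['a', 'd', 'b']
'a': index 0 in ['a', 'd', 'b'] -> ['a', 'd', 'b']
'b': index 2 in ['a', 'd', 'b'] -> ['b', 'a', 'd']


Output: [0, 1, 1, 1, 1, 2, 1, 0, 2]


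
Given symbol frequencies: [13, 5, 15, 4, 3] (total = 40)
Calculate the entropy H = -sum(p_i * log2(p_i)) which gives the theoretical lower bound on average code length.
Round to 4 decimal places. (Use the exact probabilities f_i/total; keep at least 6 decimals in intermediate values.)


Per-symbol terms -p_i * log2(p_i) with p_i = f_i/40:
  p = 13/40 = 0.325000: log2(p) = -1.621488, -p*log2(p) = 0.526984
  p = 5/40 = 0.125000: log2(p) = -3.000000, -p*log2(p) = 0.375000
  p = 15/40 = 0.375000: log2(p) = -1.415037, -p*log2(p) = 0.530639
  p = 4/40 = 0.100000: log2(p) = -3.321928, -p*log2(p) = 0.332193
  p = 3/40 = 0.075000: log2(p) = -3.736966, -p*log2(p) = 0.280272
H = 0.526984 + 0.375000 + 0.530639 + 0.332193 + 0.280272 = 2.045088

H = 2.0451 bits/symbol


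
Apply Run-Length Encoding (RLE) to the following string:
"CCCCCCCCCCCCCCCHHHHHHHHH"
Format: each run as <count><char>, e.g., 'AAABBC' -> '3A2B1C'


Scanning runs left to right:
  i=0: run of 'C' x 15 -> '15C'
  i=15: run of 'H' x 9 -> '9H'

RLE = 15C9H


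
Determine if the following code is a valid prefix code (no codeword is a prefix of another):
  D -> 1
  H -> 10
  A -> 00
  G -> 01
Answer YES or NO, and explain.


Checking each pair (does one codeword prefix another?):
  D='1' vs H='10': prefix -- VIOLATION

NO -- this is NOT a valid prefix code. D (1) is a prefix of H (10).


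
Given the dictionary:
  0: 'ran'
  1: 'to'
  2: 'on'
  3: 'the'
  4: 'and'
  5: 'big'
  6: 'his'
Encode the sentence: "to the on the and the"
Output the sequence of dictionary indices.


Look up each word in the dictionary:
  'to' -> 1
  'the' -> 3
  'on' -> 2
  'the' -> 3
  'and' -> 4
  'the' -> 3

Encoded: [1, 3, 2, 3, 4, 3]


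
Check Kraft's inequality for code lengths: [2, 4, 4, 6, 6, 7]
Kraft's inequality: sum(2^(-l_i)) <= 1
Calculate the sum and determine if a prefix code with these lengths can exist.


Sum = 2^(-2) + 2^(-4) + 2^(-4) + 2^(-6) + 2^(-6) + 2^(-7)
    = 0.25 + 0.0625 + 0.0625 + 0.015625 + 0.015625 + 0.0078125
    = 53/128 = 0.4140625
Since 0.4140625 <= 1, Kraft's inequality IS satisfied.
A prefix code with these lengths CAN exist.

Kraft sum = 0.4140625. Satisfied.


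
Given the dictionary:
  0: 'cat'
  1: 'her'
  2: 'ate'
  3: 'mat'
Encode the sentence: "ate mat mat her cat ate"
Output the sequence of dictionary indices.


Look up each word in the dictionary:
  'ate' -> 2
  'mat' -> 3
  'mat' -> 3
  'her' -> 1
  'cat' -> 0
  'ate' -> 2

Encoded: [2, 3, 3, 1, 0, 2]


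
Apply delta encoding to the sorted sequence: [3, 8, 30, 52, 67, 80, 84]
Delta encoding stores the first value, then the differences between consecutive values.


First value: 3
Deltas:
  8 - 3 = 5
  30 - 8 = 22
  52 - 30 = 22
  67 - 52 = 15
  80 - 67 = 13
  84 - 80 = 4


Delta encoded: [3, 5, 22, 22, 15, 13, 4]


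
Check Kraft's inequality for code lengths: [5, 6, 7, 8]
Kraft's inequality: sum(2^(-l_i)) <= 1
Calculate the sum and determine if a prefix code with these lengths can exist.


Sum = 2^(-5) + 2^(-6) + 2^(-7) + 2^(-8)
    = 0.03125 + 0.015625 + 0.0078125 + 0.00390625
    = 15/256 = 0.05859375
Since 0.05859375 <= 1, Kraft's inequality IS satisfied.
A prefix code with these lengths CAN exist.

Kraft sum = 0.05859375. Satisfied.


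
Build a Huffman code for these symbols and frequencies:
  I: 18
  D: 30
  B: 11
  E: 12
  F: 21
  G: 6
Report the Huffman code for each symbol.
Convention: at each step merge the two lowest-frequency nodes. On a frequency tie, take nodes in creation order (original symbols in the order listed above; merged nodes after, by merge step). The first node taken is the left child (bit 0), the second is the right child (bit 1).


Huffman tree construction:
Step 1: Merge G(6) + B(11) = 17
Step 2: Merge E(12) + (G+B)(17) = 29
Step 3: Merge I(18) + F(21) = 39
Step 4: Merge (E+(G+B))(29) + D(30) = 59
Step 5: Merge (I+F)(39) + ((E+(G+B))+D)(59) = 98
Read each symbol's code off the tree from the root (left child = 0, right child = 1).

Codes:
  I: 00 (length 2)
  D: 11 (length 2)
  B: 1011 (length 4)
  E: 100 (length 3)
  F: 01 (length 2)
  G: 1010 (length 4)
Average code length: 242/98 = 2.4694 bits/symbol


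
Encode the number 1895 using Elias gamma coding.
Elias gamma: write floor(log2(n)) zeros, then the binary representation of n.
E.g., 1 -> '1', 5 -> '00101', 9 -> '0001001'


num_bits = floor(log2(1895)) + 1 = 11
leading_zeros = num_bits - 1 = 10
binary(1895) = 11101100111

Elias gamma(1895) = '0000000000' + '11101100111' = 000000000011101100111 (21 bits)


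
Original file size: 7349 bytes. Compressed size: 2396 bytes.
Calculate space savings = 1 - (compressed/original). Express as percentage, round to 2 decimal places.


ratio = compressed/original = 2396/7349 = 0.326031
savings = 1 - ratio = 1 - 0.326031 = 0.673969
as a percentage: 0.673969 * 100 = 67.4%

Space savings = 1 - 2396/7349 = 67.4%


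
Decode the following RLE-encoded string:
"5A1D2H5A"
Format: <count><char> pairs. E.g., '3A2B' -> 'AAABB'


Expanding each <count><char> pair:
  5A -> 'AAAAA'
  1D -> 'D'
  2H -> 'HH'
  5A -> 'AAAAA'

Decoded = AAAAADHHAAAAA


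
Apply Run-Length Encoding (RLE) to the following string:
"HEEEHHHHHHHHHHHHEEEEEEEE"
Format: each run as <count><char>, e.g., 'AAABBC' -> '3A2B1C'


Scanning runs left to right:
  i=0: run of 'H' x 1 -> '1H'
  i=1: run of 'E' x 3 -> '3E'
  i=4: run of 'H' x 12 -> '12H'
  i=16: run of 'E' x 8 -> '8E'

RLE = 1H3E12H8E


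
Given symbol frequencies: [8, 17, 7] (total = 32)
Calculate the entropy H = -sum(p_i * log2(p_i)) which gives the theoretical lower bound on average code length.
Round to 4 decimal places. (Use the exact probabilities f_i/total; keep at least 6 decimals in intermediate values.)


Per-symbol terms -p_i * log2(p_i) with p_i = f_i/32:
  p = 8/32 = 0.250000: log2(p) = -2.000000, -p*log2(p) = 0.500000
  p = 17/32 = 0.531250: log2(p) = -0.912537, -p*log2(p) = 0.484785
  p = 7/32 = 0.218750: log2(p) = -2.192645, -p*log2(p) = 0.479641
H = 0.500000 + 0.484785 + 0.479641 = 1.464426

H = 1.4644 bits/symbol


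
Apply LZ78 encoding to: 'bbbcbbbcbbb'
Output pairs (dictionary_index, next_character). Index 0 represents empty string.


LZ78 encoding steps:
Dictionary: {0: ''}
Step 1: w='' (idx 0), next='b' -> output (0, 'b'), add 'b' as idx 1
Step 2: w='b' (idx 1), next='b' -> output (1, 'b'), add 'bb' as idx 2
Step 3: w='' (idx 0), next='c' -> output (0, 'c'), add 'c' as idx 3
Step 4: w='bb' (idx 2), next='b' -> output (2, 'b'), add 'bbb' as idx 4
Step 5: w='c' (idx 3), next='b' -> output (3, 'b'), add 'cb' as idx 5
Step 6: w='bb' (idx 2), end of input -> output (2, '')


Encoded: [(0, 'b'), (1, 'b'), (0, 'c'), (2, 'b'), (3, 'b'), (2, '')]


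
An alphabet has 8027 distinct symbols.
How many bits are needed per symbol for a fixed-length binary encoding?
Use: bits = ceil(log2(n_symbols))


log2(8027) = 12.9706
Bracket: 2^12 = 4096 < 8027 <= 2^13 = 8192
So ceil(log2(8027)) = 13

bits = ceil(log2(8027)) = ceil(12.9706) = 13 bits


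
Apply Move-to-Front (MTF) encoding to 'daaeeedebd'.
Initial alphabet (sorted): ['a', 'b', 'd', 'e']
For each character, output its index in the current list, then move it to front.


MTF encoding:
'd': index 2 in ['a', 'b', 'd', 'e'] -> ['d', 'a', 'b', 'e']
'a': index 1 in ['d', 'a', 'b', 'e'] -> ['a', 'd', 'b', 'e']
'a': index 0 in ['a', 'd', 'b', 'e'] -> ['a', 'd', 'b', 'e']
'e': index 3 in ['a', 'd', 'b', 'e'] -> ['e', 'a', 'd', 'b']
'e': index 0 in ['e', 'a', 'd', 'b'] -> ['e', 'a', 'd', 'b']
'e': index 0 in ['e', 'a', 'd', 'b'] -> ['e', 'a', 'd', 'b']
'd': index 2 in ['e', 'a', 'd', 'b'] -> ['d', 'e', 'a', 'b']
'e': index 1 in ['d', 'e', 'a', 'b'] -> ['e', 'd', 'a', 'b']
'b': index 3 in ['e', 'd', 'a', 'b'] -> ['b', 'e', 'd', 'a']
'd': index 2 in ['b', 'e', 'd', 'a'] -> ['d', 'b', 'e', 'a']


Output: [2, 1, 0, 3, 0, 0, 2, 1, 3, 2]


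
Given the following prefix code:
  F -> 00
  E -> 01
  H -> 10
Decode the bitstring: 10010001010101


Decoding step by step:
Bits 10 -> H
Bits 01 -> E
Bits 00 -> F
Bits 01 -> E
Bits 01 -> E
Bits 01 -> E
Bits 01 -> E


Decoded message: HEFEEEE


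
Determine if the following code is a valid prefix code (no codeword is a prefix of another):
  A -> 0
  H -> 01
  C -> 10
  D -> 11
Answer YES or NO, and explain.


Checking each pair (does one codeword prefix another?):
  A='0' vs H='01': prefix -- VIOLATION

NO -- this is NOT a valid prefix code. A (0) is a prefix of H (01).


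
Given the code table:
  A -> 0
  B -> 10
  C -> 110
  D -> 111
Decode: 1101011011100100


Decoding:
110 -> C
10 -> B
110 -> C
111 -> D
0 -> A
0 -> A
10 -> B
0 -> A


Result: CBCDAABA


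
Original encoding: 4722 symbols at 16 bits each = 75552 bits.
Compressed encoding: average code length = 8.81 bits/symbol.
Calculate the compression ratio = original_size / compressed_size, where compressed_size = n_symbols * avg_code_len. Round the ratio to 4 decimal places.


original_size = n_symbols * orig_bits = 4722 * 16 = 75552 bits
compressed_size = n_symbols * avg_code_len = 4722 * 8.81 = 41600.82 bits
ratio = original_size / compressed_size = 75552 / 41600.82 = 1.8161

Compression ratio = 1.8161


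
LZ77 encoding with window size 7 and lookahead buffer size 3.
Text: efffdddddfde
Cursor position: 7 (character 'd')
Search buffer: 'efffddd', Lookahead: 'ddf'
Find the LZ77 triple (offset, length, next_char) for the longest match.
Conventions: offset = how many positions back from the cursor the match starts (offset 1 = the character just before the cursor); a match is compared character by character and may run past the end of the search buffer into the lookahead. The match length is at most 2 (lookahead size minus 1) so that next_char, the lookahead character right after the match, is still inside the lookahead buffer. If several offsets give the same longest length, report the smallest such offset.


Try each offset into the search buffer:
  offset=1 (pos 6, char 'd'): match length 2
  offset=2 (pos 5, char 'd'): match length 2
  offset=3 (pos 4, char 'd'): match length 2
  offset=4 (pos 3, char 'f'): match length 0
  offset=5 (pos 2, char 'f'): match length 0
  offset=6 (pos 1, char 'f'): match length 0
  offset=7 (pos 0, char 'e'): match length 0
Longest match has length 2, found at offsets 1, 2, 3; take the smallest, offset 1.
next_char = character at position 7 + 2 = 9 -> 'f'

Best match: offset=1, length=2 (matching 'dd' starting at position 6)
LZ77 triple: (1, 2, 'f')


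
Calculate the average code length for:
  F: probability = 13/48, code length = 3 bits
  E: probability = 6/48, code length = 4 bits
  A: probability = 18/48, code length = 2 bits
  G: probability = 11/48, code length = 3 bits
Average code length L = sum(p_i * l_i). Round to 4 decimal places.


Weighted contributions p_i * l_i:
  F: (13/48) * 3 = 39/48
  E: (6/48) * 4 = 24/48
  A: (18/48) * 2 = 36/48
  G: (11/48) * 3 = 33/48
Sum = (39 + 24 + 36 + 33)/48 = 132/48

L = 132/48 = 2.7500 bits/symbol


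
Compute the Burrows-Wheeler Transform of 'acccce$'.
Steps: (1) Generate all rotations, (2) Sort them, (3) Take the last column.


Rotations (sorted):
  0: $acccce -> last char: e
  1: acccce$ -> last char: $
  2: cccce$a -> last char: a
  3: ccce$ac -> last char: c
  4: cce$acc -> last char: c
  5: ce$accc -> last char: c
  6: e$acccc -> last char: c


BWT = e$acccc


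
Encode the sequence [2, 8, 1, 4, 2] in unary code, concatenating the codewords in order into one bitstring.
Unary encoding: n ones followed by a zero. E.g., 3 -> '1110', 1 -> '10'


Encode each number as n ones followed by a terminating 0:
  2 -> 110 (3 bits)
  8 -> 111111110 (9 bits)
  1 -> 10 (2 bits)
  4 -> 11110 (5 bits)
  2 -> 110 (3 bits)
Total length = 3 + 9 + 2 + 5 + 3 = 22 bits.

Unary([2, 8, 1, 4, 2]) = 1101111111101011110110 (22 bits)


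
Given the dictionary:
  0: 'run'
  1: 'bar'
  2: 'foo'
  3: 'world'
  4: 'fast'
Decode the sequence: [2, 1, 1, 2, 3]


Look up each index in the dictionary:
  2 -> 'foo'
  1 -> 'bar'
  1 -> 'bar'
  2 -> 'foo'
  3 -> 'world'

Decoded: "foo bar bar foo world"


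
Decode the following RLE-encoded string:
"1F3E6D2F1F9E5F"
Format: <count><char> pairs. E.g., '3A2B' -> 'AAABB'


Expanding each <count><char> pair:
  1F -> 'F'
  3E -> 'EEE'
  6D -> 'DDDDDD'
  2F -> 'FF'
  1F -> 'F'
  9E -> 'EEEEEEEEE'
  5F -> 'FFFFF'

Decoded = FEEEDDDDDDFFFEEEEEEEEEFFFFF


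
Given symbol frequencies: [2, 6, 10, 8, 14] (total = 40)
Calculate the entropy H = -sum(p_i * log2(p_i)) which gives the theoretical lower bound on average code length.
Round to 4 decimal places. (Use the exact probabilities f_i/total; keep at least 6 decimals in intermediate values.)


Per-symbol terms -p_i * log2(p_i) with p_i = f_i/40:
  p = 2/40 = 0.050000: log2(p) = -4.321928, -p*log2(p) = 0.216096
  p = 6/40 = 0.150000: log2(p) = -2.736966, -p*log2(p) = 0.410545
  p = 10/40 = 0.250000: log2(p) = -2.000000, -p*log2(p) = 0.500000
  p = 8/40 = 0.200000: log2(p) = -2.321928, -p*log2(p) = 0.464386
  p = 14/40 = 0.350000: log2(p) = -1.514573, -p*log2(p) = 0.530101
H = 0.216096 + 0.410545 + 0.500000 + 0.464386 + 0.530101 = 2.121128

H = 2.1211 bits/symbol


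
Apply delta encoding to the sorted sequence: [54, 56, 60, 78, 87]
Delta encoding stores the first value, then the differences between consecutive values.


First value: 54
Deltas:
  56 - 54 = 2
  60 - 56 = 4
  78 - 60 = 18
  87 - 78 = 9


Delta encoded: [54, 2, 4, 18, 9]


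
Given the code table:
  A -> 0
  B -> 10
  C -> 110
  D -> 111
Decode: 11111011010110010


Decoding:
111 -> D
110 -> C
110 -> C
10 -> B
110 -> C
0 -> A
10 -> B


Result: DCCBCAB


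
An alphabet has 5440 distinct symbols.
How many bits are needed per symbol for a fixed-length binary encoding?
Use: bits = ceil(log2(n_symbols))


log2(5440) = 12.4094
Bracket: 2^12 = 4096 < 5440 <= 2^13 = 8192
So ceil(log2(5440)) = 13

bits = ceil(log2(5440)) = ceil(12.4094) = 13 bits


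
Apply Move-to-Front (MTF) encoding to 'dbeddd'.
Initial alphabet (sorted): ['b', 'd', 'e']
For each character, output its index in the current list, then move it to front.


MTF encoding:
'd': index 1 in ['b', 'd', 'e'] -> ['d', 'b', 'e']
'b': index 1 in ['d', 'b', 'e'] -> ['b', 'd', 'e']
'e': index 2 in ['b', 'd', 'e'] -> ['e', 'b', 'd']
'd': index 2 in ['e', 'b', 'd'] -> ['d', 'e', 'b']
'd': index 0 in ['d', 'e', 'b'] -> ['d', 'e', 'b']
'd': index 0 in ['d', 'e', 'b'] -> ['d', 'e', 'b']


Output: [1, 1, 2, 2, 0, 0]


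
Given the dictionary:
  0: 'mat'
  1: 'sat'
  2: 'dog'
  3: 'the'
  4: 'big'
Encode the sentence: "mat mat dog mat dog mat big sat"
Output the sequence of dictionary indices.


Look up each word in the dictionary:
  'mat' -> 0
  'mat' -> 0
  'dog' -> 2
  'mat' -> 0
  'dog' -> 2
  'mat' -> 0
  'big' -> 4
  'sat' -> 1

Encoded: [0, 0, 2, 0, 2, 0, 4, 1]


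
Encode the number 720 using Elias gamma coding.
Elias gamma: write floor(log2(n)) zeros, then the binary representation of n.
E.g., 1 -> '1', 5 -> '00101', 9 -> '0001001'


num_bits = floor(log2(720)) + 1 = 10
leading_zeros = num_bits - 1 = 9
binary(720) = 1011010000

Elias gamma(720) = '000000000' + '1011010000' = 0000000001011010000 (19 bits)


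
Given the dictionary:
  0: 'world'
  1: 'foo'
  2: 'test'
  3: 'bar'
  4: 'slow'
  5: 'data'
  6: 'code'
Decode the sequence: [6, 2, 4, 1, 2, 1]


Look up each index in the dictionary:
  6 -> 'code'
  2 -> 'test'
  4 -> 'slow'
  1 -> 'foo'
  2 -> 'test'
  1 -> 'foo'

Decoded: "code test slow foo test foo"


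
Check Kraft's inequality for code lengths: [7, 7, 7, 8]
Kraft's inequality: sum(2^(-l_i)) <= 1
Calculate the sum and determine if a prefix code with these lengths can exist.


Sum = 2^(-7) + 2^(-7) + 2^(-7) + 2^(-8)
    = 0.0078125 + 0.0078125 + 0.0078125 + 0.00390625
    = 7/256 = 0.02734375
Since 0.02734375 <= 1, Kraft's inequality IS satisfied.
A prefix code with these lengths CAN exist.

Kraft sum = 0.02734375. Satisfied.


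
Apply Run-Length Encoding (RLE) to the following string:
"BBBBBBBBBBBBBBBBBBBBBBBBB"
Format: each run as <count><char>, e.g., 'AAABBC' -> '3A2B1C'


Scanning runs left to right:
  i=0: run of 'B' x 25 -> '25B'

RLE = 25B


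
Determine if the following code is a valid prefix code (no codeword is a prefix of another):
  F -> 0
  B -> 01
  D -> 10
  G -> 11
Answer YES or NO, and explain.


Checking each pair (does one codeword prefix another?):
  F='0' vs B='01': prefix -- VIOLATION

NO -- this is NOT a valid prefix code. F (0) is a prefix of B (01).


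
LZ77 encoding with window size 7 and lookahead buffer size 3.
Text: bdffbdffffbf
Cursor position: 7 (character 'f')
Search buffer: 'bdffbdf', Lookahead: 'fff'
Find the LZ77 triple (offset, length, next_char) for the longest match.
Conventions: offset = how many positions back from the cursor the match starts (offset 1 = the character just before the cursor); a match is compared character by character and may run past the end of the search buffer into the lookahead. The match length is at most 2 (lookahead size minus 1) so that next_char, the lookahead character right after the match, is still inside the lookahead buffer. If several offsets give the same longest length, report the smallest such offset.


Try each offset into the search buffer:
  offset=1 (pos 6, char 'f'): match length 2
  offset=2 (pos 5, char 'd'): match length 0
  offset=3 (pos 4, char 'b'): match length 0
  offset=4 (pos 3, char 'f'): match length 1
  offset=5 (pos 2, char 'f'): match length 2
  offset=6 (pos 1, char 'd'): match length 0
  offset=7 (pos 0, char 'b'): match length 0
Longest match has length 2, found at offsets 1, 5; take the smallest, offset 1.
next_char = character at position 7 + 2 = 9 -> 'f'

Best match: offset=1, length=2 (matching 'ff' starting at position 6)
LZ77 triple: (1, 2, 'f')


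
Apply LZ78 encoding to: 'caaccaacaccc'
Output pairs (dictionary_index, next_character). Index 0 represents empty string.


LZ78 encoding steps:
Dictionary: {0: ''}
Step 1: w='' (idx 0), next='c' -> output (0, 'c'), add 'c' as idx 1
Step 2: w='' (idx 0), next='a' -> output (0, 'a'), add 'a' as idx 2
Step 3: w='a' (idx 2), next='c' -> output (2, 'c'), add 'ac' as idx 3
Step 4: w='c' (idx 1), next='a' -> output (1, 'a'), add 'ca' as idx 4
Step 5: w='ac' (idx 3), next='a' -> output (3, 'a'), add 'aca' as idx 5
Step 6: w='c' (idx 1), next='c' -> output (1, 'c'), add 'cc' as idx 6
Step 7: w='c' (idx 1), end of input -> output (1, '')


Encoded: [(0, 'c'), (0, 'a'), (2, 'c'), (1, 'a'), (3, 'a'), (1, 'c'), (1, '')]


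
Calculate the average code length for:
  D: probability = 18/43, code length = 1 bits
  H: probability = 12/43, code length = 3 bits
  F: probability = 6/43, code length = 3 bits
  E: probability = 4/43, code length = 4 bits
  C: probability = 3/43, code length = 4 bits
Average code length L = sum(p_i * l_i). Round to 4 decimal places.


Weighted contributions p_i * l_i:
  D: (18/43) * 1 = 18/43
  H: (12/43) * 3 = 36/43
  F: (6/43) * 3 = 18/43
  E: (4/43) * 4 = 16/43
  C: (3/43) * 4 = 12/43
Sum = (18 + 36 + 18 + 16 + 12)/43 = 100/43

L = 100/43 = 2.3256 bits/symbol


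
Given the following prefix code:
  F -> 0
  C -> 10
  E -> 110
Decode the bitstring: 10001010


Decoding step by step:
Bits 10 -> C
Bits 0 -> F
Bits 0 -> F
Bits 10 -> C
Bits 10 -> C


Decoded message: CFFCC


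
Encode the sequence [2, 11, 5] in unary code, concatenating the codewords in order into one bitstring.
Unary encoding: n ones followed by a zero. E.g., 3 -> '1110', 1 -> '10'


Encode each number as n ones followed by a terminating 0:
  2 -> 110 (3 bits)
  11 -> 111111111110 (12 bits)
  5 -> 111110 (6 bits)
Total length = 3 + 12 + 6 = 21 bits.

Unary([2, 11, 5]) = 110111111111110111110 (21 bits)


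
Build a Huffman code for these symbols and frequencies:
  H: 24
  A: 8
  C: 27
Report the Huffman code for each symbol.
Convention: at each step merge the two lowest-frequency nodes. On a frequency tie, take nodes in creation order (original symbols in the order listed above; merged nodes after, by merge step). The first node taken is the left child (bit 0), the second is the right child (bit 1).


Huffman tree construction:
Step 1: Merge A(8) + H(24) = 32
Step 2: Merge C(27) + (A+H)(32) = 59
Read each symbol's code off the tree from the root (left child = 0, right child = 1).

Codes:
  H: 11 (length 2)
  A: 10 (length 2)
  C: 0 (length 1)
Average code length: 91/59 = 1.5424 bits/symbol


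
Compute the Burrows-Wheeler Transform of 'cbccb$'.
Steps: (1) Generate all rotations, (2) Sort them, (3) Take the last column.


Rotations (sorted):
  0: $cbccb -> last char: b
  1: b$cbcc -> last char: c
  2: bccb$c -> last char: c
  3: cb$cbc -> last char: c
  4: cbccb$ -> last char: $
  5: ccb$cb -> last char: b


BWT = bccc$b


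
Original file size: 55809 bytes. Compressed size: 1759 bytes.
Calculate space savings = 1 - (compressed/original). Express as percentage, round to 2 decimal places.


ratio = compressed/original = 1759/55809 = 0.031518
savings = 1 - ratio = 1 - 0.031518 = 0.968482
as a percentage: 0.968482 * 100 = 96.85%

Space savings = 1 - 1759/55809 = 96.85%


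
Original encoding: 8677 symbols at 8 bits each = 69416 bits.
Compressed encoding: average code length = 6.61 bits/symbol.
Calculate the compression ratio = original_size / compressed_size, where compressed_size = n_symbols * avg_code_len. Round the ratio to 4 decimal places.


original_size = n_symbols * orig_bits = 8677 * 8 = 69416 bits
compressed_size = n_symbols * avg_code_len = 8677 * 6.61 = 57354.97 bits
ratio = original_size / compressed_size = 69416 / 57354.97 = 1.2103

Compression ratio = 1.2103


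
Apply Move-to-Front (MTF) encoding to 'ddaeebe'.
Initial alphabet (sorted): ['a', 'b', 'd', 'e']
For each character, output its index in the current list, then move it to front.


MTF encoding:
'd': index 2 in ['a', 'b', 'd', 'e'] -> ['d', 'a', 'b', 'e']
'd': index 0 in ['d', 'a', 'b', 'e'] -> ['d', 'a', 'b', 'e']
'a': index 1 in ['d', 'a', 'b', 'e'] -> ['a', 'd', 'b', 'e']
'e': index 3 in ['a', 'd', 'b', 'e'] -> ['e', 'a', 'd', 'b']
'e': index 0 in ['e', 'a', 'd', 'b'] -> ['e', 'a', 'd', 'b']
'b': index 3 in ['e', 'a', 'd', 'b'] -> ['b', 'e', 'a', 'd']
'e': index 1 in ['b', 'e', 'a', 'd'] -> ['e', 'b', 'a', 'd']


Output: [2, 0, 1, 3, 0, 3, 1]


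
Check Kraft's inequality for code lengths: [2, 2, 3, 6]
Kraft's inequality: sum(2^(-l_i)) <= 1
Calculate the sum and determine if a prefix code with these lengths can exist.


Sum = 2^(-2) + 2^(-2) + 2^(-3) + 2^(-6)
    = 0.25 + 0.25 + 0.125 + 0.015625
    = 41/64 = 0.640625
Since 0.640625 <= 1, Kraft's inequality IS satisfied.
A prefix code with these lengths CAN exist.

Kraft sum = 0.640625. Satisfied.


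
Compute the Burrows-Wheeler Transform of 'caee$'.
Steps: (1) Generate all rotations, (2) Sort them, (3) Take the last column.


Rotations (sorted):
  0: $caee -> last char: e
  1: aee$c -> last char: c
  2: caee$ -> last char: $
  3: e$cae -> last char: e
  4: ee$ca -> last char: a


BWT = ec$ea


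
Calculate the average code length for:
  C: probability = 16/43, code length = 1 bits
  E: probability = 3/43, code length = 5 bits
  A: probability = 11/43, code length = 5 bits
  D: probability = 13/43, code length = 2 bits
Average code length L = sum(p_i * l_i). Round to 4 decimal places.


Weighted contributions p_i * l_i:
  C: (16/43) * 1 = 16/43
  E: (3/43) * 5 = 15/43
  A: (11/43) * 5 = 55/43
  D: (13/43) * 2 = 26/43
Sum = (16 + 15 + 55 + 26)/43 = 112/43

L = 112/43 = 2.6047 bits/symbol


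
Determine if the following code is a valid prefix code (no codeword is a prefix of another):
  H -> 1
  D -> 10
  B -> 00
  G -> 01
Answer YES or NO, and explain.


Checking each pair (does one codeword prefix another?):
  H='1' vs D='10': prefix -- VIOLATION

NO -- this is NOT a valid prefix code. H (1) is a prefix of D (10).


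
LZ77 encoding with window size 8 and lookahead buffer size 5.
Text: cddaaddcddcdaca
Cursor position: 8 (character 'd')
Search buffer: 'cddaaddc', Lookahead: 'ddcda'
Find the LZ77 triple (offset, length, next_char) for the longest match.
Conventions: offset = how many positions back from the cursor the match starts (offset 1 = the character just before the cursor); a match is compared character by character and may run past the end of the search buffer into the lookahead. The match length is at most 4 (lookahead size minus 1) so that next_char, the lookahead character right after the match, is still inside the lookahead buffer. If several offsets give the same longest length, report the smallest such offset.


Try each offset into the search buffer:
  offset=1 (pos 7, char 'c'): match length 0
  offset=2 (pos 6, char 'd'): match length 1
  offset=3 (pos 5, char 'd'): match length 4
  offset=4 (pos 4, char 'a'): match length 0
  offset=5 (pos 3, char 'a'): match length 0
  offset=6 (pos 2, char 'd'): match length 1
  offset=7 (pos 1, char 'd'): match length 2
  offset=8 (pos 0, char 'c'): match length 0
Longest match has length 4 at offset 3.
next_char = character at position 8 + 4 = 12 -> 'a'

Best match: offset=3, length=4 (matching 'ddcd' starting at position 5)
LZ77 triple: (3, 4, 'a')
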